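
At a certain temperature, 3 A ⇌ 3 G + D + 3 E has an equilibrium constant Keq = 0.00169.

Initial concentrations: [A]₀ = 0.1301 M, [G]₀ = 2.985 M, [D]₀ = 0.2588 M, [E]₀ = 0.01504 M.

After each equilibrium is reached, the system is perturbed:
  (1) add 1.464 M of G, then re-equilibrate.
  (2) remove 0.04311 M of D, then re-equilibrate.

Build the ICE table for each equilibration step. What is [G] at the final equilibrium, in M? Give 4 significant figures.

[G]_eq = 4.44 M

Q₀ = 0.01063 vs Keq = 0.00169 ⇒ Q>K, reverse
Step 1:
                   A          G          D          E
  init        0.1301      2.985     0.2588    0.01504
  Δ         0.006447  -0.006447  -0.002149  -0.006447
  eq          0.1365      2.979     0.2567   0.008593
  solve Keq expr → x = -0.002149; check Q = 0.00169
Then add 1.464 M of G.
Step 2:
                   A          G          D          E
  init        0.1365      4.443     0.2567   0.008593
  Δ         0.002707  -0.002707 -9.0231e-04  -0.002707
  eq          0.1393       4.44     0.2557   0.005886
  solve Keq expr → x = -9.0231e-04; check Q = 0.00169
Then remove 0.04311 M of D.
Step 3:
                   A          G          D          E
  init        0.1393       4.44     0.2126   0.005886
  Δ       -3.5589e-04 3.5589e-04 1.1863e-04 3.5589e-04
  eq          0.1389       4.44     0.2128   0.006242
  solve Keq expr → x = 1.1863e-04; check Q = 0.00169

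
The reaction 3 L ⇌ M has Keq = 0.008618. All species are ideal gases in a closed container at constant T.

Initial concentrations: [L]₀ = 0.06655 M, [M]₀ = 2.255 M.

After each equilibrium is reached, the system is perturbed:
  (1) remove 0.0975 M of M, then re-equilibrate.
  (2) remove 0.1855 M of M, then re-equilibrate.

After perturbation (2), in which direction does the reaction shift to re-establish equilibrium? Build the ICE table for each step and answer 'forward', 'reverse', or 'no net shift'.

Q₀ = 7651 vs Keq = 0.008618 ⇒ Q>K, reverse
Step 1:
                    L           M
  Initial     0.06655       2.255
  Change        4.424      -1.475
  Equil          4.49      0.7804
  solve Keq expr → x = -1.475; check Q = 0.008618
Then remove 0.0975 M of M.
Step 2:
                    L           M
  Initial        4.49      0.6829
  Change      -0.1159     0.03863
  Equil         4.375      0.7215
  solve Keq expr → x = 0.03863; check Q = 0.008618
Then remove 0.1855 M of M.
Step 3:
                    L           M
  Initial       4.375       0.536
  Change      -0.2312     0.07706
  Equil         4.143       0.613
  solve Keq expr → x = 0.07706; check Q = 0.008618

Direction: forward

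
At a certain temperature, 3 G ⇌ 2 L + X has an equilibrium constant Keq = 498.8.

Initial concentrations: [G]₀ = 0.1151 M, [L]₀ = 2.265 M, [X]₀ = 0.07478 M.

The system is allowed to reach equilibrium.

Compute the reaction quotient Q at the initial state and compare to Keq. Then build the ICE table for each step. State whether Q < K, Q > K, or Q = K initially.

Q₀ = 251.6 vs Keq = 498.8 ⇒ Q<K, forward
Step 1:
                    G           L           X
  init         0.1151       2.265     0.07478
  Δ           -0.0204      0.0136    0.006801
  eq           0.0947       2.279     0.08158
  solve Keq expr → x = 0.006801; check Q = 498.8

Q₀ = 251.6; Q < K (proceeds forward)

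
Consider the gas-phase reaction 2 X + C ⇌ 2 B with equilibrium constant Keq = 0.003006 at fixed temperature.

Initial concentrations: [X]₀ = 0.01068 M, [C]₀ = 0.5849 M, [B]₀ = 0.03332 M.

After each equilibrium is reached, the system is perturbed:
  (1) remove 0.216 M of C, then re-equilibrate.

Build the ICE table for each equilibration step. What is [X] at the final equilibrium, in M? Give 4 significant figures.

[X]_eq = 0.04255 M

Q₀ = 16.64 vs Keq = 0.003006 ⇒ Q>K, reverse
Step 1:
                    X           C           B
  Initial     0.01068      0.5849     0.03332
  Change      0.03153     0.01576    -0.03153
  Equil       0.04221      0.6007    0.001793
  solve Keq expr → x = -0.01576; check Q = 0.003006
Then remove 0.216 M of C.
Step 2:
                    X           C           B
  Initial     0.04221      0.3847    0.001793
  Change   3.4615e-04  1.7307e-04 -3.4615e-04
  Equil       0.04255      0.3848    0.001447
  solve Keq expr → x = -1.7307e-04; check Q = 0.003006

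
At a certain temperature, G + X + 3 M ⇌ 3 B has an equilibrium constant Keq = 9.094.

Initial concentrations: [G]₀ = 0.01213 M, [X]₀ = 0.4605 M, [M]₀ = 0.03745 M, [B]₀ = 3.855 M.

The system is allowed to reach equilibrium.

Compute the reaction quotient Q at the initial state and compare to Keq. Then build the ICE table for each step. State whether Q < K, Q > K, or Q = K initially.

Q₀ = 1.9527e+08 vs Keq = 9.094 ⇒ Q>K, reverse
Step 1:
                  G         X         M         B
  init      0.01213    0.4605   0.03745     3.855
  Δ          0.4829    0.4829     1.449    -1.449
  eq          0.495    0.9434     1.486     2.406
  solve Keq expr → x = -0.4829; check Q = 9.094

Q₀ = 1.9527e+08; Q > K (proceeds reverse)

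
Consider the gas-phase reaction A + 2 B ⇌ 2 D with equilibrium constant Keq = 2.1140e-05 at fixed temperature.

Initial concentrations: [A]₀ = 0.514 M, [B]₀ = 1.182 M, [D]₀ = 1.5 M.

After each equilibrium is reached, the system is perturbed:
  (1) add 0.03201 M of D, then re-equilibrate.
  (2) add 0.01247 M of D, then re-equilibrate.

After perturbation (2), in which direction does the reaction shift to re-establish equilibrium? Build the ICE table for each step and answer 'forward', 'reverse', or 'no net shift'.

Q₀ = 3.133 vs Keq = 2.1140e-05 ⇒ Q>K, reverse
Step 1:
                  A         B         D
  init        0.514     1.182       1.5
  Δ          0.7431     1.486    -1.486
  eq          1.257     2.668   0.01376
  solve Keq expr → x = -0.7431; check Q = 2.1140e-05
Then add 0.03201 M of D.
Step 2:
                  A         B         D
  init        1.257     2.668   0.04577
  Δ         0.01588   0.03176  -0.03176
  eq          1.273       2.7   0.01401
  solve Keq expr → x = -0.01588; check Q = 2.1140e-05
Then add 0.01247 M of D.
Step 3:
                  A         B         D
  init        1.273       2.7   0.02648
  Δ        0.006186   0.01237  -0.01237
  eq          1.279     2.712    0.0141
  solve Keq expr → x = -0.006186; check Q = 2.1140e-05

Direction: reverse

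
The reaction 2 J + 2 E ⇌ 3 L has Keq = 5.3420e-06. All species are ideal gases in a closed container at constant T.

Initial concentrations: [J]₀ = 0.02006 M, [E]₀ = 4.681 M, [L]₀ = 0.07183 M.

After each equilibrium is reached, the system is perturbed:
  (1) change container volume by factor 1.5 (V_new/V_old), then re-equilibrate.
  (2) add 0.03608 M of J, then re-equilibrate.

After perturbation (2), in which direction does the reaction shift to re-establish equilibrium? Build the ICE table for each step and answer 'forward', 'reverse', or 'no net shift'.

Q₀ = 0.04203 vs Keq = 5.3420e-06 ⇒ Q>K, reverse
Step 1:
                   J          E          L
  init       0.02006      4.681    0.07183
  Δ           0.0427     0.0427   -0.06406
  eq         0.06276      4.724   0.007773
  solve Keq expr → x = -0.02135; check Q = 5.3420e-06
Then change container volume by factor 1.5 (V_new/V_old).
Step 2:
                   J          E          L
  init       0.04184      3.149   0.005182
  Δ       4.1646e-04 4.1646e-04 -6.2469e-04
  eq         0.04226       3.15   0.004557
  solve Keq expr → x = -2.0823e-04; check Q = 5.3420e-06
Then add 0.03608 M of J.
Step 3:
                   J          E          L
  init       0.07834       3.15   0.004557
  Δ        -0.001487  -0.001487    0.00223
  eq         0.07685      3.148   0.006787
  solve Keq expr → x = 7.4345e-04; check Q = 5.3420e-06

Direction: forward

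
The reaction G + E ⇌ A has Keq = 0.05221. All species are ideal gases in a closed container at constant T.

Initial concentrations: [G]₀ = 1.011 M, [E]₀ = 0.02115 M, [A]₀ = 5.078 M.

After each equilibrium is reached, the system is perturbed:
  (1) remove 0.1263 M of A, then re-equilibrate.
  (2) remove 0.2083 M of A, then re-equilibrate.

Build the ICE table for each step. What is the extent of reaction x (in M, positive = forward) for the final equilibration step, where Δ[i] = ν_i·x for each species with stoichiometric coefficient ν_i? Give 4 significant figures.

x = 0.143 M

Q₀ = 237.5 vs Keq = 0.05221 ⇒ Q>K, reverse
Step 1:
                    G           E           A
  Initial       1.011     0.02115       5.078
  Change        4.018       4.018      -4.018
  Equil         5.029       4.039        1.06
  solve Keq expr → x = -4.018; check Q = 0.05221
Then remove 0.1263 M of A.
Step 2:
                    G           E           A
  Initial       5.029       4.039      0.9341
  Change     -0.08598    -0.08598     0.08598
  Equil         4.943       3.953        1.02
  solve Keq expr → x = 0.08598; check Q = 0.05221
Then remove 0.2083 M of A.
Step 3:
                    G           E           A
  Initial       4.943       3.953      0.8117
  Change       -0.143      -0.143       0.143
  Equil           4.8        3.81      0.9547
  solve Keq expr → x = 0.143; check Q = 0.05221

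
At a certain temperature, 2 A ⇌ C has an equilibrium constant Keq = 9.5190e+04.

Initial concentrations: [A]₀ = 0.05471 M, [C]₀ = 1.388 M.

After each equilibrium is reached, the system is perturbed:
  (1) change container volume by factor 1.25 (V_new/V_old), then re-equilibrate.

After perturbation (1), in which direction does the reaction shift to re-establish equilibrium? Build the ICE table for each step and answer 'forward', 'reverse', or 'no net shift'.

Q₀ = 463.7 vs Keq = 9.5190e+04 ⇒ Q<K, forward
Step 1:
                  A         C
  init      0.05471     1.388
  Δ        -0.05086   0.02543
  eq       0.003853     1.413
  solve Keq expr → x = 0.02543; check Q = 9.5190e+04
Then change container volume by factor 1.25 (V_new/V_old).
Step 2:
                  A         C
  init     0.003083     1.131
  Δ       3.6359e-04 -1.8179e-04
  eq       0.003446     1.131
  solve Keq expr → x = -1.8179e-04; check Q = 9.5190e+04

Direction: reverse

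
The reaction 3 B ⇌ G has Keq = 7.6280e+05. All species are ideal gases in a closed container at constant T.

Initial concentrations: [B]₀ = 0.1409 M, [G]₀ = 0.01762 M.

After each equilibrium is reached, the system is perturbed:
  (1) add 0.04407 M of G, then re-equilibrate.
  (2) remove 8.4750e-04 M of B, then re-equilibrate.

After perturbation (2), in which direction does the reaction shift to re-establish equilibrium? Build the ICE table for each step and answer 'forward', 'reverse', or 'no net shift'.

Q₀ = 6.299 vs Keq = 7.6280e+05 ⇒ Q<K, forward
Step 1:
                    B           G
  I            0.1409     0.01762
  C           -0.1365     0.04551
  E          0.004358     0.06313
  solve Keq expr → x = 0.04551; check Q = 7.6280e+05
Then add 0.04407 M of G.
Step 2:
                    B           G
  I          0.004358      0.1072
  C        8.3668e-04 -2.7889e-04
  E          0.005195      0.1069
  solve Keq expr → x = -2.7889e-04; check Q = 7.6280e+05
Then remove 8.4750e-04 M of B.
Step 3:
                    B           G
  I          0.004347      0.1069
  C        8.4295e-04 -2.8098e-04
  E           0.00519      0.1066
  solve Keq expr → x = -2.8098e-04; check Q = 7.6280e+05

Direction: reverse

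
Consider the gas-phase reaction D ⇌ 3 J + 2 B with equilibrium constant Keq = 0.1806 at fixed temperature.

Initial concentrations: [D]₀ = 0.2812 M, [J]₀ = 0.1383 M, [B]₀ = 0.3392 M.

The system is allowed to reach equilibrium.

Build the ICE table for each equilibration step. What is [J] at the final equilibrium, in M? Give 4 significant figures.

[J]_eq = 0.4648 M

Q₀ = 0.001082 vs Keq = 0.1806 ⇒ Q<K, forward
Step 1:
                    D           J           B
  init         0.2812      0.1383      0.3392
  Δ           -0.1088      0.3265      0.2176
  eq           0.1724      0.4648      0.5568
  solve Keq expr → x = 0.1088; check Q = 0.1806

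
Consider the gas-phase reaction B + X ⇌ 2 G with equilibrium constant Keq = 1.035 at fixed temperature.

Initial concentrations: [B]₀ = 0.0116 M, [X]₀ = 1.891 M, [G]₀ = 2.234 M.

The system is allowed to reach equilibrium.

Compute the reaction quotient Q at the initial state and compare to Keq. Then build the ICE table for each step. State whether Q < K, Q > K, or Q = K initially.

Q₀ = 227.5 vs Keq = 1.035 ⇒ Q>K, reverse
Step 1:
                   B          X          G
  Initial     0.0116      1.891      2.234
  Change      0.5327     0.5327     -1.065
  Equil       0.5443      2.424      1.169
  solve Keq expr → x = -0.5327; check Q = 1.035

Q₀ = 227.5; Q > K (proceeds reverse)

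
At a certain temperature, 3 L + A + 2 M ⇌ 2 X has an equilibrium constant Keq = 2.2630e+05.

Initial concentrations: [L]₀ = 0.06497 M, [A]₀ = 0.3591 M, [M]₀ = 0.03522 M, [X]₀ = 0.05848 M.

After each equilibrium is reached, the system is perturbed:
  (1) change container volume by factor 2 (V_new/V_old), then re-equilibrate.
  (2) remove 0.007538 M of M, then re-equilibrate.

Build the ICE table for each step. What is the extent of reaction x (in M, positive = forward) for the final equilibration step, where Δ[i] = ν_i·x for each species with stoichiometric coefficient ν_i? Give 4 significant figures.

x = -0.001382 M

Q₀ = 2.7995e+04 vs Keq = 2.2630e+05 ⇒ Q<K, forward
Step 1:
                    L           A           M           X
  init        0.06497      0.3591     0.03522     0.05848
  Δ          -0.01724   -0.005746    -0.01149     0.01149
  eq          0.04773      0.3534     0.02373     0.06997
  solve Keq expr → x = 0.005746; check Q = 2.2630e+05
Then change container volume by factor 2 (V_new/V_old).
Step 2:
                    L           A           M           X
  init        0.02387      0.1767     0.01186     0.03499
  Δ           0.01189    0.003964    0.007928   -0.007928
  eq          0.03576      0.1806     0.01979     0.02706
  solve Keq expr → x = -0.003964; check Q = 2.2630e+05
Then remove 0.007538 M of M.
Step 3:
                    L           A           M           X
  init        0.03576      0.1806     0.01225     0.02706
  Δ          0.004145    0.001382    0.002763   -0.002763
  eq           0.0399       0.182     0.01502     0.02429
  solve Keq expr → x = -0.001382; check Q = 2.2630e+05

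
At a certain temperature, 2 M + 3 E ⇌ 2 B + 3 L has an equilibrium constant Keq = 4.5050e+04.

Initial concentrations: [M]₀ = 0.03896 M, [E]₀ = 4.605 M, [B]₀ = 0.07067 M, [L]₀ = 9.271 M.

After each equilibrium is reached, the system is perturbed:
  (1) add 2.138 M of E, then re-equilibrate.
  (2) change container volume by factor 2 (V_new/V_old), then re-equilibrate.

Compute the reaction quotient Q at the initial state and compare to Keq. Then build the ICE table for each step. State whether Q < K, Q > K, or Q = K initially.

Q₀ = 26.85; Q < K (proceeds forward)

Q₀ = 26.85 vs Keq = 4.5050e+04 ⇒ Q<K, forward
Step 1:
                  M         E         B         L
  Initial   0.03896     4.605   0.07067     9.271
  Change   -0.03746   -0.0562   0.03746    0.0562
  Equil    0.001496     4.549    0.1081     9.327
  solve Keq expr → x = 0.01873; check Q = 4.5050e+04
Then add 2.138 M of E.
Step 2:
                  M         E         B         L
  Initial  0.001496     6.687    0.1081     9.327
  Change  -6.5121e-04 -9.7682e-04 6.5121e-04 9.7682e-04
  Equil   8.4467e-04     6.686    0.1088     9.328
  solve Keq expr → x = 3.2561e-04; check Q = 4.5050e+04
Then change container volume by factor 2 (V_new/V_old).
Step 3:
                  M         E         B         L
  Initial 4.2233e-04     3.343   0.05439     4.664
  Change          0         0         0         0
  Equil   4.2233e-04     3.343   0.05439     4.664
  solve Keq expr → x = 0; check Q = 4.5050e+04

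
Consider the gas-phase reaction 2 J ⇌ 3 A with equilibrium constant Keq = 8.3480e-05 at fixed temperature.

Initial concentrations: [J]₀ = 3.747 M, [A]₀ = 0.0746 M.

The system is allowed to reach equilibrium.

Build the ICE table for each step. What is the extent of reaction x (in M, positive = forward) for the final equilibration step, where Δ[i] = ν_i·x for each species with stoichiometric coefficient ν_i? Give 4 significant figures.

Q₀ = 2.9570e-05 vs Keq = 8.3480e-05 ⇒ Q<K, forward
Step 1:
                    J           A
  I             3.747      0.0746
  C           -0.0203     0.03045
  E             3.727      0.1051
  solve Keq expr → x = 0.01015; check Q = 8.3480e-05

x = 0.01015 M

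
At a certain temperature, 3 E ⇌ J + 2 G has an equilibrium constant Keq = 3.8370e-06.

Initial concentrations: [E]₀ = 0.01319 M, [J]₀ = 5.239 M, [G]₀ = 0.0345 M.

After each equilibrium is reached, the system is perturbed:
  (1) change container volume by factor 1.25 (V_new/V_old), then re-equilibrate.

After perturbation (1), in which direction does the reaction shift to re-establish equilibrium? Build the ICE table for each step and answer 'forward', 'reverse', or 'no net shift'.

Direction: no net shift

Q₀ = 2717 vs Keq = 3.8370e-06 ⇒ Q>K, reverse
Step 1:
                  E         J         G
  init      0.01319     5.239    0.0345
  Δ         0.05173  -0.01724  -0.03449
  eq        0.06492     5.222 1.4179e-05
  solve Keq expr → x = -0.01724; check Q = 3.8370e-06
Then change container volume by factor 1.25 (V_new/V_old).
Step 2:
                  E         J         G
  init      0.05193     4.177 1.1343e-05
  Δ               0         0         0
  eq        0.05193     4.177 1.1343e-05
  solve Keq expr → x = 0; check Q = 3.8370e-06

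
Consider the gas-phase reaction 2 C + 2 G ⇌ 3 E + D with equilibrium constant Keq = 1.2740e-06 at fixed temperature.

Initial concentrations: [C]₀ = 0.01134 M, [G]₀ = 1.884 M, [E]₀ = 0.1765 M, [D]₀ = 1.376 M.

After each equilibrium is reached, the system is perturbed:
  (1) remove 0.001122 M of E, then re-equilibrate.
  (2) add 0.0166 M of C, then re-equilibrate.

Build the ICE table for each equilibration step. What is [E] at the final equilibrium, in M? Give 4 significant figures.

Q₀ = 16.58 vs Keq = 1.2740e-06 ⇒ Q>K, reverse
Step 1:
                    C           G           E           D
  Initial     0.01134       1.884      0.1765       1.376
  Change        0.115       0.115     -0.1725    -0.05752
  Equil        0.1264       1.999    0.003951       1.318
  solve Keq expr → x = -0.05752; check Q = 1.2740e-06
Then remove 0.001122 M of E.
Step 2:
                    C           G           E           D
  Initial      0.1264       1.999    0.002829       1.318
  Change  -7.3686e-04 -7.3686e-04    0.001105  3.6843e-04
  Equil        0.1256       1.998    0.003934       1.319
  solve Keq expr → x = 3.6843e-04; check Q = 1.2740e-06
Then add 0.0166 M of C.
Step 3:
                    C           G           E           D
  Initial      0.1422       1.998    0.003934       1.319
  Change  -2.2294e-04 -2.2294e-04  3.3441e-04  1.1147e-04
  Equil         0.142       1.998    0.004268       1.319
  solve Keq expr → x = 1.1147e-04; check Q = 1.2740e-06

[E]_eq = 0.004268 M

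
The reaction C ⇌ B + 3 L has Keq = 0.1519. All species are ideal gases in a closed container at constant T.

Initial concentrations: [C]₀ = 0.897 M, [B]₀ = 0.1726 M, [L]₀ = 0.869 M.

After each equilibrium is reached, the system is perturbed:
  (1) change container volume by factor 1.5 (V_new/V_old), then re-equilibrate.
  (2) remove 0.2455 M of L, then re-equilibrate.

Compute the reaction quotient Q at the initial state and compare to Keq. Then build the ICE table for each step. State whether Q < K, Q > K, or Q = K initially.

Q₀ = 0.1263 vs Keq = 0.1519 ⇒ Q<K, forward
Step 1:
                   C          B          L
  I            0.897     0.1726      0.869
  C         -0.01093    0.01093    0.03279
  E           0.8861     0.1835     0.9018
  solve Keq expr → x = 0.01093; check Q = 0.1519
Then change container volume by factor 1.5 (V_new/V_old).
Step 2:
                   C          B          L
  I           0.5907     0.1224     0.6012
  C         -0.05603    0.05603     0.1681
  E           0.5347     0.1784     0.7693
  solve Keq expr → x = 0.05603; check Q = 0.1519
Then remove 0.2455 M of L.
Step 3:
                   C          B          L
  I           0.5347     0.1784     0.5238
  C         -0.05266    0.05266      0.158
  E            0.482      0.231     0.6818
  solve Keq expr → x = 0.05266; check Q = 0.1519

Q₀ = 0.1263; Q < K (proceeds forward)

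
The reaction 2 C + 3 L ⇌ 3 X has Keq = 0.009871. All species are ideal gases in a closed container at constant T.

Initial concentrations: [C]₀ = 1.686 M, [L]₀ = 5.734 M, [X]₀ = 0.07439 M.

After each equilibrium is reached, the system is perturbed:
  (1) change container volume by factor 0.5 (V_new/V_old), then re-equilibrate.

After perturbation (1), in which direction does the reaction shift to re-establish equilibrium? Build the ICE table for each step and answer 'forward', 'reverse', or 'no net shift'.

Q₀ = 7.6817e-07 vs Keq = 0.009871 ⇒ Q<K, forward
Step 1:
                    C           L           X
  init          1.686       5.734     0.07439
  Δ           -0.6483     -0.9725      0.9725
  eq            1.038       4.761       1.047
  solve Keq expr → x = 0.3242; check Q = 0.009871
Then change container volume by factor 0.5 (V_new/V_old).
Step 2:
                    C           L           X
  init          2.075       9.523       2.094
  Δ           -0.4021     -0.6031      0.6031
  eq            1.673        8.92       2.697
  solve Keq expr → x = 0.201; check Q = 0.009871

Direction: forward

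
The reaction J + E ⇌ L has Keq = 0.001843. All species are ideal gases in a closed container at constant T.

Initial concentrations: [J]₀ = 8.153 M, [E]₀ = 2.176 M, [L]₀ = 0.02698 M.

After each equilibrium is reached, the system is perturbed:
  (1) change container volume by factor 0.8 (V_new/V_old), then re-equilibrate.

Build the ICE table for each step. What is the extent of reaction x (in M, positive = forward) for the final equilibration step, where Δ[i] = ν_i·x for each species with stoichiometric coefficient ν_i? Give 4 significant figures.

x = 0.009948 M

Q₀ = 0.001521 vs Keq = 0.001843 ⇒ Q<K, forward
Step 1:
                    J           E           L
  Initial       8.153       2.176     0.02698
  Change     -0.00561    -0.00561     0.00561
  Equil         8.147        2.17     0.03259
  solve Keq expr → x = 0.00561; check Q = 0.001843
Then change container volume by factor 0.8 (V_new/V_old).
Step 2:
                    J           E           L
  Initial       10.18       2.713     0.04074
  Change    -0.009948   -0.009948    0.009948
  Equil         10.17       2.703     0.05069
  solve Keq expr → x = 0.009948; check Q = 0.001843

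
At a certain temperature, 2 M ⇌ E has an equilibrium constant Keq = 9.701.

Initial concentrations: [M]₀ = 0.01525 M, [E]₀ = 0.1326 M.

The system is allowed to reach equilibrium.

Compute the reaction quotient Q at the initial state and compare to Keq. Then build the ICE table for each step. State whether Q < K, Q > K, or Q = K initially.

Q₀ = 570.2; Q > K (proceeds reverse)

Q₀ = 570.2 vs Keq = 9.701 ⇒ Q>K, reverse
Step 1:
                  M         E
  init      0.01525    0.1326
  Δ         0.08194  -0.04097
  eq        0.09719   0.09163
  solve Keq expr → x = -0.04097; check Q = 9.701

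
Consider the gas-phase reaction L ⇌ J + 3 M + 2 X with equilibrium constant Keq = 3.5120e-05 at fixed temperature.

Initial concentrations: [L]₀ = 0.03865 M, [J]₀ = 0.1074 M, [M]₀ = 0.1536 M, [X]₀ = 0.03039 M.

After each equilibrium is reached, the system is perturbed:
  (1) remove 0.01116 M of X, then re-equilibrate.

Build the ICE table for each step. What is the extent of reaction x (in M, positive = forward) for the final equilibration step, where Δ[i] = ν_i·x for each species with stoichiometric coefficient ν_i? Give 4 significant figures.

x = 0.002879 M

Q₀ = 9.3001e-06 vs Keq = 3.5120e-05 ⇒ Q<K, forward
Step 1:
                   L          J          M          X
  Initial    0.03865     0.1074     0.1536    0.03039
  Change   -0.006582   0.006582    0.01975    0.01316
  Equil      0.03207      0.114     0.1733    0.04355
  solve Keq expr → x = 0.006582; check Q = 3.5120e-05
Then remove 0.01116 M of X.
Step 2:
                   L          J          M          X
  Initial    0.03207      0.114     0.1733    0.03239
  Change   -0.002879   0.002879   0.008636   0.005758
  Equil      0.02919     0.1169      0.182    0.03815
  solve Keq expr → x = 0.002879; check Q = 3.5120e-05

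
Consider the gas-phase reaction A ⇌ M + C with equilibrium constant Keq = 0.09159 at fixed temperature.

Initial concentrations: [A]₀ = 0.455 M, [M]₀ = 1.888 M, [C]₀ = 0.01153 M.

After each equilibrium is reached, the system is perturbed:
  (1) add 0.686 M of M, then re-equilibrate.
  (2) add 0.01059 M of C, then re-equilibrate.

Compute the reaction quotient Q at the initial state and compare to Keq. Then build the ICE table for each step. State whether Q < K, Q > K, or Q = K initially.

Q₀ = 0.04784 vs Keq = 0.09159 ⇒ Q<K, forward
Step 1:
                  A         M         C
  I           0.455     1.888   0.01153
  C       -0.009947  0.009947  0.009947
  E          0.4451     1.898   0.02148
  solve Keq expr → x = 0.009947; check Q = 0.09159
Then add 0.686 M of M.
Step 2:
                  A         M         C
  I          0.4451     2.584   0.02148
  C        0.005474 -0.005474 -0.005474
  E          0.4505     2.578     0.016
  solve Keq expr → x = -0.005474; check Q = 0.09159
Then add 0.01059 M of C.
Step 3:
                  A         M         C
  I          0.4505     2.578   0.02659
  C         0.01016  -0.01016  -0.01016
  E          0.4607     2.568   0.01643
  solve Keq expr → x = -0.01016; check Q = 0.09159

Q₀ = 0.04784; Q < K (proceeds forward)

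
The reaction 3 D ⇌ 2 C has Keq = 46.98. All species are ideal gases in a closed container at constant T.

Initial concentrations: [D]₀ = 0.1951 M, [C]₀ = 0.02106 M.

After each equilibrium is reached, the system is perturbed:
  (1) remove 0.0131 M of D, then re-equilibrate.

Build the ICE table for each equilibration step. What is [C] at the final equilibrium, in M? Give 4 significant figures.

Q₀ = 0.05972 vs Keq = 46.98 ⇒ Q<K, forward
Step 1:
                    D           C
  Initial      0.1951     0.02106
  Change      -0.1319     0.08791
  Equil       0.06323       0.109
  solve Keq expr → x = 0.04396; check Q = 46.98
Then remove 0.0131 M of D.
Step 2:
                    D           C
  Initial     0.05013       0.109
  Change      0.01039   -0.006927
  Equil       0.06052       0.102
  solve Keq expr → x = -0.003464; check Q = 46.98

[C]_eq = 0.102 M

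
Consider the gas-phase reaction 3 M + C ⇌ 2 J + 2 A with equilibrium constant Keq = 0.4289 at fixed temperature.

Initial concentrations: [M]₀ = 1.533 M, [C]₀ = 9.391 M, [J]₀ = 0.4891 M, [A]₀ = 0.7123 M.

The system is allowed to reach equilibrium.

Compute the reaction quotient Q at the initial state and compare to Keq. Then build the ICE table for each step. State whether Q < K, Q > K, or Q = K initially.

Q₀ = 0.003587; Q < K (proceeds forward)

Q₀ = 0.003587 vs Keq = 0.4289 ⇒ Q<K, forward
Step 1:
                   M          C          J          A
  init         1.533      9.391     0.4891     0.7123
  Δ          -0.7921     -0.264     0.5281     0.5281
  eq          0.7409      9.127      1.017       1.24
  solve Keq expr → x = 0.264; check Q = 0.4289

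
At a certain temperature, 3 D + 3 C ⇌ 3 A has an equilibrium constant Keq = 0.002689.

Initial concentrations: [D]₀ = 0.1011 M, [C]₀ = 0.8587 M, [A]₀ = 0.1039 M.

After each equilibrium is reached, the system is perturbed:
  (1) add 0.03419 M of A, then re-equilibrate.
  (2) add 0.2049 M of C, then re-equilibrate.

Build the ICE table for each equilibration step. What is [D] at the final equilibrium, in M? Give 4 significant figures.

Q₀ = 1.714 vs Keq = 0.002689 ⇒ Q>K, reverse
Step 1:
                    D           C           A
  init         0.1011      0.8587      0.1039
  Δ           0.08023     0.08023    -0.08023
  eq           0.1813      0.9389     0.02367
  solve Keq expr → x = -0.02674; check Q = 0.002689
Then add 0.03419 M of A.
Step 2:
                    D           C           A
  init         0.1813      0.9389     0.05786
  Δ           0.02948     0.02948    -0.02948
  eq           0.2108      0.9684     0.02839
  solve Keq expr → x = -0.009826; check Q = 0.002689
Then add 0.2049 M of C.
Step 3:
                    D           C           A
  init         0.2108       1.173     0.02839
  Δ          -0.00504    -0.00504     0.00504
  eq           0.2058       1.168     0.03343
  solve Keq expr → x = 0.00168; check Q = 0.002689

[D]_eq = 0.2058 M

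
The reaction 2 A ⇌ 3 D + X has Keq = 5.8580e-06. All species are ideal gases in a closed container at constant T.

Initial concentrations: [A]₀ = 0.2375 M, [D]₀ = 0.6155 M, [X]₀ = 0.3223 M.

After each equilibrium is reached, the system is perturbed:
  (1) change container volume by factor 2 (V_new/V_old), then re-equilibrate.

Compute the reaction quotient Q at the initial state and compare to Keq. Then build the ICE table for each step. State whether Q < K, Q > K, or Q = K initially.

Q₀ = 1.332 vs Keq = 5.8580e-06 ⇒ Q>K, reverse
Step 1:
                  A         D         X
  Initial    0.2375    0.6155    0.3223
  Change     0.3927   -0.5891   -0.1964
  Equil      0.6302   0.02644    0.1259
  solve Keq expr → x = -0.1964; check Q = 5.8580e-06
Then change container volume by factor 2 (V_new/V_old).
Step 2:
                  A         D         X
  Initial    0.3151   0.01322   0.06297
  Change  -0.004858  0.007287  0.002429
  Equil      0.3102    0.0205    0.0654
  solve Keq expr → x = 0.002429; check Q = 5.8580e-06

Q₀ = 1.332; Q > K (proceeds reverse)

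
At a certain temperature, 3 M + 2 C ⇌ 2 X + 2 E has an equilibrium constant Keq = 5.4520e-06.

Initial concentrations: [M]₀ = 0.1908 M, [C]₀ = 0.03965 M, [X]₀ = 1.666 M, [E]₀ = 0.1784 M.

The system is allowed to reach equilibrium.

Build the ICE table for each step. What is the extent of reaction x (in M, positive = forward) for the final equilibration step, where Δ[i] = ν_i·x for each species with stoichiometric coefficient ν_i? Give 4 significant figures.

Q₀ = 8089 vs Keq = 5.4520e-06 ⇒ Q>K, reverse
Step 1:
                   M          C          X          E
  Initial     0.1908    0.03965      1.666     0.1784
  Change      0.2674     0.1783    -0.1783    -0.1783
  Equil       0.4582     0.2179      1.488 1.0611e-04
  solve Keq expr → x = -0.08915; check Q = 5.4520e-06

x = -0.08915 M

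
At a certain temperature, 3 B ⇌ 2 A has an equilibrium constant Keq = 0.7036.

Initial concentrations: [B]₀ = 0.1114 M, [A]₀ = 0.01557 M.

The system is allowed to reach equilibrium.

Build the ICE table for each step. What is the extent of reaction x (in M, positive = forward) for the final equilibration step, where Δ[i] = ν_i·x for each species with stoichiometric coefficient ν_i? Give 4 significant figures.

Q₀ = 0.1754 vs Keq = 0.7036 ⇒ Q<K, forward
Step 1:
                    B           A
  I            0.1114     0.01557
  C          -0.01456    0.009708
  E           0.09684     0.02528
  solve Keq expr → x = 0.004854; check Q = 0.7036

x = 0.004854 M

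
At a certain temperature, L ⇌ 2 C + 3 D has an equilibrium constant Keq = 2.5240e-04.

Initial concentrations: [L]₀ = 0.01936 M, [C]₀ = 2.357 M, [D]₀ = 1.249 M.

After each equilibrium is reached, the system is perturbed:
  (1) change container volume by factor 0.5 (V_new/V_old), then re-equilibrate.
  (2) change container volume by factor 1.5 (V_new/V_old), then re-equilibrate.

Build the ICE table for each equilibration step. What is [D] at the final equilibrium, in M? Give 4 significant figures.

Q₀ = 559.1 vs Keq = 2.5240e-04 ⇒ Q>K, reverse
Step 1:
                  L         C         D
  init      0.01936     2.357     1.249
  Δ          0.4045    -0.809    -1.214
  eq         0.4239     1.548   0.03548
  solve Keq expr → x = -0.4045; check Q = 2.5240e-04
Then change container volume by factor 0.5 (V_new/V_old).
Step 2:
                  L         C         D
  init       0.8477     3.096   0.07095
  Δ         0.01415  -0.02831  -0.04246
  eq         0.8619     3.068   0.02849
  solve Keq expr → x = -0.01415; check Q = 2.5240e-04
Then change container volume by factor 1.5 (V_new/V_old).
Step 3:
                  L         C         D
  init       0.5746     2.045   0.01899
  Δ       -0.004479  0.008959   0.01344
  eq         0.5701     2.054   0.03243
  solve Keq expr → x = 0.004479; check Q = 2.5240e-04

[D]_eq = 0.03243 M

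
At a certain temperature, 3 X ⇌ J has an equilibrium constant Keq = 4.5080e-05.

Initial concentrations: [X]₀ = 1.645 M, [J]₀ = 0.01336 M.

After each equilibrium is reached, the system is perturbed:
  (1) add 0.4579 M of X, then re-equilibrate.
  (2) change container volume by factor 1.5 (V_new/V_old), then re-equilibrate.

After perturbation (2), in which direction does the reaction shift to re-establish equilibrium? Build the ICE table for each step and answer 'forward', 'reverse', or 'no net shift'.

Q₀ = 0.003001 vs Keq = 4.5080e-05 ⇒ Q>K, reverse
Step 1:
                  X         J
  I           1.645   0.01336
  C         0.03943  -0.01314
  E           1.684 2.1545e-04
  solve Keq expr → x = -0.01314; check Q = 4.5080e-05
Then add 0.4579 M of X.
Step 2:
                  X         J
  I           2.142 2.1545e-04
  C       -6.8212e-04 2.2737e-04
  E           2.142 4.4282e-04
  solve Keq expr → x = 2.2737e-04; check Q = 4.5080e-05
Then change container volume by factor 1.5 (V_new/V_old).
Step 3:
                  X         J
  I           1.428 2.9522e-04
  C       4.9162e-04 -1.6387e-04
  E           1.428 1.3134e-04
  solve Keq expr → x = -1.6387e-04; check Q = 4.5080e-05

Direction: reverse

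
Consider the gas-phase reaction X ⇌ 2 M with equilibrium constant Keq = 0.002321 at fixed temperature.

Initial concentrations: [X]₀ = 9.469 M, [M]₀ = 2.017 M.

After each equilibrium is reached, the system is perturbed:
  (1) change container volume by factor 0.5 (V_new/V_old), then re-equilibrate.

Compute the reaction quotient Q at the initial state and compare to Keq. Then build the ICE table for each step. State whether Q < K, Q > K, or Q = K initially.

Q₀ = 0.4296 vs Keq = 0.002321 ⇒ Q>K, reverse
Step 1:
                    X           M
  init          9.469       2.017
  Δ            0.9308      -1.862
  eq             10.4      0.1554
  solve Keq expr → x = -0.9308; check Q = 0.002321
Then change container volume by factor 0.5 (V_new/V_old).
Step 2:
                    X           M
  init           20.8      0.3107
  Δ           0.04539    -0.09077
  eq            20.85        0.22
  solve Keq expr → x = -0.04539; check Q = 0.002321

Q₀ = 0.4296; Q > K (proceeds reverse)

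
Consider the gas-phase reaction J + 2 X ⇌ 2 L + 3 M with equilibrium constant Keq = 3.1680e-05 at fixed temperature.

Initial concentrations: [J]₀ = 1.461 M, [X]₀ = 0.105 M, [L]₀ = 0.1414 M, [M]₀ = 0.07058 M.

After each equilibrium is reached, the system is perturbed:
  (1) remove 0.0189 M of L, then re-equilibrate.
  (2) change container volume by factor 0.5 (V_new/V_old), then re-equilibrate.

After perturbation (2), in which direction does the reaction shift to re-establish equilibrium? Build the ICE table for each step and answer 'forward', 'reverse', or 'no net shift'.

Direction: reverse

Q₀ = 4.3643e-04 vs Keq = 3.1680e-05 ⇒ Q>K, reverse
Step 1:
                  J         X         L         M
  Initial     1.461     0.105    0.1414   0.07058
  Change    0.01102   0.02204  -0.02204  -0.03306
  Equil       1.472     0.127    0.1194   0.03752
  solve Keq expr → x = -0.01102; check Q = 3.1680e-05
Then remove 0.0189 M of L.
Step 2:
                  J         X         L         M
  Initial     1.472     0.127    0.1005   0.03752
  Change  -0.001144 -0.002288  0.002288  0.003432
  Equil       1.471    0.1248    0.1027   0.04095
  solve Keq expr → x = 0.001144; check Q = 3.1680e-05
Then change container volume by factor 0.5 (V_new/V_old).
Step 3:
                  J         X         L         M
  Initial     2.942    0.2495    0.2055   0.08191
  Change   0.008295   0.01659  -0.01659  -0.02488
  Equil        2.95    0.2661    0.1889   0.05702
  solve Keq expr → x = -0.008295; check Q = 3.1680e-05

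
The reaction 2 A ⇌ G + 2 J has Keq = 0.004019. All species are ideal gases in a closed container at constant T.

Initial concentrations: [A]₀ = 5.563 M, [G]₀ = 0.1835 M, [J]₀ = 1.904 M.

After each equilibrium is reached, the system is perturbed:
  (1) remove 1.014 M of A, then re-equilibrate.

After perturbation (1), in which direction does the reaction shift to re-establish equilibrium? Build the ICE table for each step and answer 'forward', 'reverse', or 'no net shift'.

Q₀ = 0.0215 vs Keq = 0.004019 ⇒ Q>K, reverse
Step 1:
                    A           G           J
  init          5.563      0.1835       1.904
  Δ            0.2653     -0.1327     -0.2653
  eq            5.828     0.05084       1.639
  solve Keq expr → x = -0.1327; check Q = 0.004019
Then remove 1.014 M of A.
Step 2:
                    A           G           J
  init          4.814     0.05084       1.639
  Δ           0.02892    -0.01446    -0.02892
  eq            4.843     0.03638        1.61
  solve Keq expr → x = -0.01446; check Q = 0.004019

Direction: reverse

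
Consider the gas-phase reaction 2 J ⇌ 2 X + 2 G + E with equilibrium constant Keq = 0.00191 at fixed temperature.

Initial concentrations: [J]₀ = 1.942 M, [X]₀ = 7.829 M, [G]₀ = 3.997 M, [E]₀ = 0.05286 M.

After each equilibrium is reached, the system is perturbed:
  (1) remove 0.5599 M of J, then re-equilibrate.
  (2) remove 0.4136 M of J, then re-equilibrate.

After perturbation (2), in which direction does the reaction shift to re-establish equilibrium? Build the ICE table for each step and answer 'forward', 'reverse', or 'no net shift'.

Direction: reverse

Q₀ = 13.72 vs Keq = 0.00191 ⇒ Q>K, reverse
Step 1:
                   J          X          G          E
  I            1.942      7.829      3.997    0.05286
  C           0.1057    -0.1057    -0.1057   -0.05285
  E            2.048      7.723      3.891 8.8669e-06
  solve Keq expr → x = -0.05285; check Q = 0.00191
Then remove 0.5599 M of J.
Step 2:
                   J          X          G          E
  I            1.488      7.723      3.891 8.8669e-06
  C       8.3719e-06 -8.3719e-06 -8.3719e-06 -4.1859e-06
  E            1.488      7.723      3.891 4.6810e-06
  solve Keq expr → x = -4.1859e-06; check Q = 0.00191
Then remove 0.4136 M of J.
Step 3:
                   J          X          G          E
  I            1.074      7.723      3.891 4.6810e-06
  C       4.4816e-06 -4.4816e-06 -4.4816e-06 -2.2408e-06
  E            1.074      7.723      3.891 2.4402e-06
  solve Keq expr → x = -2.2408e-06; check Q = 0.00191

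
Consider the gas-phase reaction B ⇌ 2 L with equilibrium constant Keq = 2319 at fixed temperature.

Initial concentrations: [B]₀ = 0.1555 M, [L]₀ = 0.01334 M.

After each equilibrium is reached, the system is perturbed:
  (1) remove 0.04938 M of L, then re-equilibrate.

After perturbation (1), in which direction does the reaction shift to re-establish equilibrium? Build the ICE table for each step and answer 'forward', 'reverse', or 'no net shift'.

Direction: forward

Q₀ = 0.001144 vs Keq = 2319 ⇒ Q<K, forward
Step 1:
                  B         L
  I          0.1555   0.01334
  C         -0.1555    0.3109
  E       4.5337e-05    0.3242
  solve Keq expr → x = 0.1555; check Q = 2319
Then remove 0.04938 M of L.
Step 2:
                  B         L
  I       4.5337e-05    0.2749
  C       -1.2751e-05 2.5503e-05
  E       3.2586e-05    0.2749
  solve Keq expr → x = 1.2751e-05; check Q = 2319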